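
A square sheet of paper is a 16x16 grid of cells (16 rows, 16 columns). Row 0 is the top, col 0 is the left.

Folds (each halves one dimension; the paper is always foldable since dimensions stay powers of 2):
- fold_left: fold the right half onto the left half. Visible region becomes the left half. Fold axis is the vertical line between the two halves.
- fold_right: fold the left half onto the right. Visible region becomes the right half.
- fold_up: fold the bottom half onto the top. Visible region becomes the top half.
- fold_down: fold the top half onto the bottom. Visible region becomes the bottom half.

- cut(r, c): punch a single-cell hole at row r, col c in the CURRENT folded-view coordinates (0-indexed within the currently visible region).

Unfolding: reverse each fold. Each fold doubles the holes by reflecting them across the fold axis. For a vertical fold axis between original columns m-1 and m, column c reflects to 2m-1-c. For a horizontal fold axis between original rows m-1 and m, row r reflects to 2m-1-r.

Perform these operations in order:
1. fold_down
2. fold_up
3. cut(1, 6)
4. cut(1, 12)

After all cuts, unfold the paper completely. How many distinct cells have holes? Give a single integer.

Op 1 fold_down: fold axis h@8; visible region now rows[8,16) x cols[0,16) = 8x16
Op 2 fold_up: fold axis h@12; visible region now rows[8,12) x cols[0,16) = 4x16
Op 3 cut(1, 6): punch at orig (9,6); cuts so far [(9, 6)]; region rows[8,12) x cols[0,16) = 4x16
Op 4 cut(1, 12): punch at orig (9,12); cuts so far [(9, 6), (9, 12)]; region rows[8,12) x cols[0,16) = 4x16
Unfold 1 (reflect across h@12): 4 holes -> [(9, 6), (9, 12), (14, 6), (14, 12)]
Unfold 2 (reflect across h@8): 8 holes -> [(1, 6), (1, 12), (6, 6), (6, 12), (9, 6), (9, 12), (14, 6), (14, 12)]

Answer: 8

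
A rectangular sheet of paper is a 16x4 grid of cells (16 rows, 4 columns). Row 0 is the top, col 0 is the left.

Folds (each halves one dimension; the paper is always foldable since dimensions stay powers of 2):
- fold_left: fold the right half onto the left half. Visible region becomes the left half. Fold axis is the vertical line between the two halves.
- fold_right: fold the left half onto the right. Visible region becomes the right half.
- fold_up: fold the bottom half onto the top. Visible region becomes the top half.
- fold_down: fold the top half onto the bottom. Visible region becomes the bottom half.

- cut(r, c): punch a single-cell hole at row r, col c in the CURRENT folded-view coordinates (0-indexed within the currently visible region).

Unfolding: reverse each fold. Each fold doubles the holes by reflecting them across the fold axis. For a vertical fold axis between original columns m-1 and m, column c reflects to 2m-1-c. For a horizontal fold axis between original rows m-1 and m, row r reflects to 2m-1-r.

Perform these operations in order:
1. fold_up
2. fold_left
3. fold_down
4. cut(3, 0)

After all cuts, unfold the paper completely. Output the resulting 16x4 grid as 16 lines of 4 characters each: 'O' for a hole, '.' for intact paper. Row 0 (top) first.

Op 1 fold_up: fold axis h@8; visible region now rows[0,8) x cols[0,4) = 8x4
Op 2 fold_left: fold axis v@2; visible region now rows[0,8) x cols[0,2) = 8x2
Op 3 fold_down: fold axis h@4; visible region now rows[4,8) x cols[0,2) = 4x2
Op 4 cut(3, 0): punch at orig (7,0); cuts so far [(7, 0)]; region rows[4,8) x cols[0,2) = 4x2
Unfold 1 (reflect across h@4): 2 holes -> [(0, 0), (7, 0)]
Unfold 2 (reflect across v@2): 4 holes -> [(0, 0), (0, 3), (7, 0), (7, 3)]
Unfold 3 (reflect across h@8): 8 holes -> [(0, 0), (0, 3), (7, 0), (7, 3), (8, 0), (8, 3), (15, 0), (15, 3)]

Answer: O..O
....
....
....
....
....
....
O..O
O..O
....
....
....
....
....
....
O..O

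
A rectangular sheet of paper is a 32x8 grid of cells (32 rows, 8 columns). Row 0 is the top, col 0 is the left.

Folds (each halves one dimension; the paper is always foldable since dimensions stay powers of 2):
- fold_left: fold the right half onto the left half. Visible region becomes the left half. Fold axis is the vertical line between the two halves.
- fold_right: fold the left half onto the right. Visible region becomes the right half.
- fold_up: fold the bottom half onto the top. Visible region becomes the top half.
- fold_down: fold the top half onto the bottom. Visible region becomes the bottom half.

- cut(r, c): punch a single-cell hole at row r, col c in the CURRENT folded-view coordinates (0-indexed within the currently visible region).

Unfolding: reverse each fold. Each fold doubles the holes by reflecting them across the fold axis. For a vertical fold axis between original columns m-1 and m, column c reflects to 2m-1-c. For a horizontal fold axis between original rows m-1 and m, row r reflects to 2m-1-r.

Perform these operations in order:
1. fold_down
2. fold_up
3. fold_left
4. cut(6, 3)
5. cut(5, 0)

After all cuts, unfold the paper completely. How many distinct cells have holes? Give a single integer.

Answer: 16

Derivation:
Op 1 fold_down: fold axis h@16; visible region now rows[16,32) x cols[0,8) = 16x8
Op 2 fold_up: fold axis h@24; visible region now rows[16,24) x cols[0,8) = 8x8
Op 3 fold_left: fold axis v@4; visible region now rows[16,24) x cols[0,4) = 8x4
Op 4 cut(6, 3): punch at orig (22,3); cuts so far [(22, 3)]; region rows[16,24) x cols[0,4) = 8x4
Op 5 cut(5, 0): punch at orig (21,0); cuts so far [(21, 0), (22, 3)]; region rows[16,24) x cols[0,4) = 8x4
Unfold 1 (reflect across v@4): 4 holes -> [(21, 0), (21, 7), (22, 3), (22, 4)]
Unfold 2 (reflect across h@24): 8 holes -> [(21, 0), (21, 7), (22, 3), (22, 4), (25, 3), (25, 4), (26, 0), (26, 7)]
Unfold 3 (reflect across h@16): 16 holes -> [(5, 0), (5, 7), (6, 3), (6, 4), (9, 3), (9, 4), (10, 0), (10, 7), (21, 0), (21, 7), (22, 3), (22, 4), (25, 3), (25, 4), (26, 0), (26, 7)]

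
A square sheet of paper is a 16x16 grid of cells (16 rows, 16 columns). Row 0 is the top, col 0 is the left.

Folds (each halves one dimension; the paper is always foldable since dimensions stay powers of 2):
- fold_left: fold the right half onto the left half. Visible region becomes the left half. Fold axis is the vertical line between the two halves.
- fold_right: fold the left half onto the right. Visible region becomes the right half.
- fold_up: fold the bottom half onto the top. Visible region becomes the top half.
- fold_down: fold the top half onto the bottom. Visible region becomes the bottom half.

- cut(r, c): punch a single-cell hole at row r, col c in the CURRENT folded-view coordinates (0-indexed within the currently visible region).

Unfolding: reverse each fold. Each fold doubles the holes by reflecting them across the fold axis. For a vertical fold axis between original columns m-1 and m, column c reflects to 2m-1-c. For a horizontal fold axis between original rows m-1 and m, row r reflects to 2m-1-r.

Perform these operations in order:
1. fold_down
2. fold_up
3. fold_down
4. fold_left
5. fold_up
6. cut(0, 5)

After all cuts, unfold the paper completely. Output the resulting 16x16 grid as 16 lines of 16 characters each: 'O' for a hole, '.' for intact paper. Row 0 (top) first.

Answer: .....O....O.....
.....O....O.....
.....O....O.....
.....O....O.....
.....O....O.....
.....O....O.....
.....O....O.....
.....O....O.....
.....O....O.....
.....O....O.....
.....O....O.....
.....O....O.....
.....O....O.....
.....O....O.....
.....O....O.....
.....O....O.....

Derivation:
Op 1 fold_down: fold axis h@8; visible region now rows[8,16) x cols[0,16) = 8x16
Op 2 fold_up: fold axis h@12; visible region now rows[8,12) x cols[0,16) = 4x16
Op 3 fold_down: fold axis h@10; visible region now rows[10,12) x cols[0,16) = 2x16
Op 4 fold_left: fold axis v@8; visible region now rows[10,12) x cols[0,8) = 2x8
Op 5 fold_up: fold axis h@11; visible region now rows[10,11) x cols[0,8) = 1x8
Op 6 cut(0, 5): punch at orig (10,5); cuts so far [(10, 5)]; region rows[10,11) x cols[0,8) = 1x8
Unfold 1 (reflect across h@11): 2 holes -> [(10, 5), (11, 5)]
Unfold 2 (reflect across v@8): 4 holes -> [(10, 5), (10, 10), (11, 5), (11, 10)]
Unfold 3 (reflect across h@10): 8 holes -> [(8, 5), (8, 10), (9, 5), (9, 10), (10, 5), (10, 10), (11, 5), (11, 10)]
Unfold 4 (reflect across h@12): 16 holes -> [(8, 5), (8, 10), (9, 5), (9, 10), (10, 5), (10, 10), (11, 5), (11, 10), (12, 5), (12, 10), (13, 5), (13, 10), (14, 5), (14, 10), (15, 5), (15, 10)]
Unfold 5 (reflect across h@8): 32 holes -> [(0, 5), (0, 10), (1, 5), (1, 10), (2, 5), (2, 10), (3, 5), (3, 10), (4, 5), (4, 10), (5, 5), (5, 10), (6, 5), (6, 10), (7, 5), (7, 10), (8, 5), (8, 10), (9, 5), (9, 10), (10, 5), (10, 10), (11, 5), (11, 10), (12, 5), (12, 10), (13, 5), (13, 10), (14, 5), (14, 10), (15, 5), (15, 10)]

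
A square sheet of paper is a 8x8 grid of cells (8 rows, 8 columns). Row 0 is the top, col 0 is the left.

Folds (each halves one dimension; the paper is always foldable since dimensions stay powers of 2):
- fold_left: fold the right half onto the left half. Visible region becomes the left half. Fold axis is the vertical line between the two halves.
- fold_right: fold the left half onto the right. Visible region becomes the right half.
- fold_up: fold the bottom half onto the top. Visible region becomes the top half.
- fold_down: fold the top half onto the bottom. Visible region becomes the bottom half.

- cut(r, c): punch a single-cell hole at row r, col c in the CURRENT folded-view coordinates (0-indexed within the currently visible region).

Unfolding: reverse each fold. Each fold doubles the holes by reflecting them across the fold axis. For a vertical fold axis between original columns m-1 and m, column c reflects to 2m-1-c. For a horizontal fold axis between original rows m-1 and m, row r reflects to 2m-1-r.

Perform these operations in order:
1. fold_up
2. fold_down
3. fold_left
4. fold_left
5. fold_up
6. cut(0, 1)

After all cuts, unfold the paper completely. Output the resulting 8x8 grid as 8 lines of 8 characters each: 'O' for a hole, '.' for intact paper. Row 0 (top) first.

Op 1 fold_up: fold axis h@4; visible region now rows[0,4) x cols[0,8) = 4x8
Op 2 fold_down: fold axis h@2; visible region now rows[2,4) x cols[0,8) = 2x8
Op 3 fold_left: fold axis v@4; visible region now rows[2,4) x cols[0,4) = 2x4
Op 4 fold_left: fold axis v@2; visible region now rows[2,4) x cols[0,2) = 2x2
Op 5 fold_up: fold axis h@3; visible region now rows[2,3) x cols[0,2) = 1x2
Op 6 cut(0, 1): punch at orig (2,1); cuts so far [(2, 1)]; region rows[2,3) x cols[0,2) = 1x2
Unfold 1 (reflect across h@3): 2 holes -> [(2, 1), (3, 1)]
Unfold 2 (reflect across v@2): 4 holes -> [(2, 1), (2, 2), (3, 1), (3, 2)]
Unfold 3 (reflect across v@4): 8 holes -> [(2, 1), (2, 2), (2, 5), (2, 6), (3, 1), (3, 2), (3, 5), (3, 6)]
Unfold 4 (reflect across h@2): 16 holes -> [(0, 1), (0, 2), (0, 5), (0, 6), (1, 1), (1, 2), (1, 5), (1, 6), (2, 1), (2, 2), (2, 5), (2, 6), (3, 1), (3, 2), (3, 5), (3, 6)]
Unfold 5 (reflect across h@4): 32 holes -> [(0, 1), (0, 2), (0, 5), (0, 6), (1, 1), (1, 2), (1, 5), (1, 6), (2, 1), (2, 2), (2, 5), (2, 6), (3, 1), (3, 2), (3, 5), (3, 6), (4, 1), (4, 2), (4, 5), (4, 6), (5, 1), (5, 2), (5, 5), (5, 6), (6, 1), (6, 2), (6, 5), (6, 6), (7, 1), (7, 2), (7, 5), (7, 6)]

Answer: .OO..OO.
.OO..OO.
.OO..OO.
.OO..OO.
.OO..OO.
.OO..OO.
.OO..OO.
.OO..OO.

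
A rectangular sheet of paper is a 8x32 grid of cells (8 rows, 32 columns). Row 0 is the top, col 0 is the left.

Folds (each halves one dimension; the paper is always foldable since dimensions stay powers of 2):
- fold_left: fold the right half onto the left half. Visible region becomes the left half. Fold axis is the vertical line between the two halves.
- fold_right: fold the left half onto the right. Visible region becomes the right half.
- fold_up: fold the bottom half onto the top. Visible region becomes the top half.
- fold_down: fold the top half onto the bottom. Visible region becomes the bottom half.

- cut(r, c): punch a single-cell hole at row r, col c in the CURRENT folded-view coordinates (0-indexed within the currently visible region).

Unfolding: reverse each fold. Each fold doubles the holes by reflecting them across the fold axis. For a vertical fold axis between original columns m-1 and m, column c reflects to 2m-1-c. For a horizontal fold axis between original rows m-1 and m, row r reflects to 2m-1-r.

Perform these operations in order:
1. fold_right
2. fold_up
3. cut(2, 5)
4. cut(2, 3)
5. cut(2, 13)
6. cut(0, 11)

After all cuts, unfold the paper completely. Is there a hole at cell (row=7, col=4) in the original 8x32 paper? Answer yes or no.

Answer: yes

Derivation:
Op 1 fold_right: fold axis v@16; visible region now rows[0,8) x cols[16,32) = 8x16
Op 2 fold_up: fold axis h@4; visible region now rows[0,4) x cols[16,32) = 4x16
Op 3 cut(2, 5): punch at orig (2,21); cuts so far [(2, 21)]; region rows[0,4) x cols[16,32) = 4x16
Op 4 cut(2, 3): punch at orig (2,19); cuts so far [(2, 19), (2, 21)]; region rows[0,4) x cols[16,32) = 4x16
Op 5 cut(2, 13): punch at orig (2,29); cuts so far [(2, 19), (2, 21), (2, 29)]; region rows[0,4) x cols[16,32) = 4x16
Op 6 cut(0, 11): punch at orig (0,27); cuts so far [(0, 27), (2, 19), (2, 21), (2, 29)]; region rows[0,4) x cols[16,32) = 4x16
Unfold 1 (reflect across h@4): 8 holes -> [(0, 27), (2, 19), (2, 21), (2, 29), (5, 19), (5, 21), (5, 29), (7, 27)]
Unfold 2 (reflect across v@16): 16 holes -> [(0, 4), (0, 27), (2, 2), (2, 10), (2, 12), (2, 19), (2, 21), (2, 29), (5, 2), (5, 10), (5, 12), (5, 19), (5, 21), (5, 29), (7, 4), (7, 27)]
Holes: [(0, 4), (0, 27), (2, 2), (2, 10), (2, 12), (2, 19), (2, 21), (2, 29), (5, 2), (5, 10), (5, 12), (5, 19), (5, 21), (5, 29), (7, 4), (7, 27)]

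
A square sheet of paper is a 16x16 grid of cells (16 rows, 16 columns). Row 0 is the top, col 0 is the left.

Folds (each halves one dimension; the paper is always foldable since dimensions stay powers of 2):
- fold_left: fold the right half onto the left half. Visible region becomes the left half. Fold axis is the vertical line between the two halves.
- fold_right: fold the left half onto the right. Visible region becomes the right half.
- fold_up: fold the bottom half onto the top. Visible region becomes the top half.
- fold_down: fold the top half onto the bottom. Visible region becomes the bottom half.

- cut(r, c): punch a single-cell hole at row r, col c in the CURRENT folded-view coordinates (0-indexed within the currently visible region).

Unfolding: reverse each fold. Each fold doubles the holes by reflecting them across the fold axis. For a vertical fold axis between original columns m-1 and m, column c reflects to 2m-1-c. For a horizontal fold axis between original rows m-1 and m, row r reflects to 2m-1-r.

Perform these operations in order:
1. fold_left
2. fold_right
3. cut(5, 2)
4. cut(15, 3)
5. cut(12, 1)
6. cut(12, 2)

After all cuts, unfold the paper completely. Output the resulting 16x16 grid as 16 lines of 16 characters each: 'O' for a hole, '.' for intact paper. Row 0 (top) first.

Op 1 fold_left: fold axis v@8; visible region now rows[0,16) x cols[0,8) = 16x8
Op 2 fold_right: fold axis v@4; visible region now rows[0,16) x cols[4,8) = 16x4
Op 3 cut(5, 2): punch at orig (5,6); cuts so far [(5, 6)]; region rows[0,16) x cols[4,8) = 16x4
Op 4 cut(15, 3): punch at orig (15,7); cuts so far [(5, 6), (15, 7)]; region rows[0,16) x cols[4,8) = 16x4
Op 5 cut(12, 1): punch at orig (12,5); cuts so far [(5, 6), (12, 5), (15, 7)]; region rows[0,16) x cols[4,8) = 16x4
Op 6 cut(12, 2): punch at orig (12,6); cuts so far [(5, 6), (12, 5), (12, 6), (15, 7)]; region rows[0,16) x cols[4,8) = 16x4
Unfold 1 (reflect across v@4): 8 holes -> [(5, 1), (5, 6), (12, 1), (12, 2), (12, 5), (12, 6), (15, 0), (15, 7)]
Unfold 2 (reflect across v@8): 16 holes -> [(5, 1), (5, 6), (5, 9), (5, 14), (12, 1), (12, 2), (12, 5), (12, 6), (12, 9), (12, 10), (12, 13), (12, 14), (15, 0), (15, 7), (15, 8), (15, 15)]

Answer: ................
................
................
................
................
.O....O..O....O.
................
................
................
................
................
................
.OO..OO..OO..OO.
................
................
O......OO......O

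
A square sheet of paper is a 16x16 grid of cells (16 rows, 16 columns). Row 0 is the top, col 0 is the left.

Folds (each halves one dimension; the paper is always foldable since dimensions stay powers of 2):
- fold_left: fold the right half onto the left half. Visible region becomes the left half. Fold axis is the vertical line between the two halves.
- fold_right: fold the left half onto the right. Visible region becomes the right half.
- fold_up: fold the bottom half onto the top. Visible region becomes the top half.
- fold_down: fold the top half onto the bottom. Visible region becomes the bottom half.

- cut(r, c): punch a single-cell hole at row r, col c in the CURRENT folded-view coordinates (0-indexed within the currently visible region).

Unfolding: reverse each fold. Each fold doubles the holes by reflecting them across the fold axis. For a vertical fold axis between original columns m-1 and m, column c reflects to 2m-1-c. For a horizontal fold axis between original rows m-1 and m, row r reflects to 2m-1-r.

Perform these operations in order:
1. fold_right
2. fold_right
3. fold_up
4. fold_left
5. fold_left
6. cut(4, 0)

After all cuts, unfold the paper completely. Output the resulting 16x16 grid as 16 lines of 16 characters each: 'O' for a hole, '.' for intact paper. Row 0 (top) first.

Op 1 fold_right: fold axis v@8; visible region now rows[0,16) x cols[8,16) = 16x8
Op 2 fold_right: fold axis v@12; visible region now rows[0,16) x cols[12,16) = 16x4
Op 3 fold_up: fold axis h@8; visible region now rows[0,8) x cols[12,16) = 8x4
Op 4 fold_left: fold axis v@14; visible region now rows[0,8) x cols[12,14) = 8x2
Op 5 fold_left: fold axis v@13; visible region now rows[0,8) x cols[12,13) = 8x1
Op 6 cut(4, 0): punch at orig (4,12); cuts so far [(4, 12)]; region rows[0,8) x cols[12,13) = 8x1
Unfold 1 (reflect across v@13): 2 holes -> [(4, 12), (4, 13)]
Unfold 2 (reflect across v@14): 4 holes -> [(4, 12), (4, 13), (4, 14), (4, 15)]
Unfold 3 (reflect across h@8): 8 holes -> [(4, 12), (4, 13), (4, 14), (4, 15), (11, 12), (11, 13), (11, 14), (11, 15)]
Unfold 4 (reflect across v@12): 16 holes -> [(4, 8), (4, 9), (4, 10), (4, 11), (4, 12), (4, 13), (4, 14), (4, 15), (11, 8), (11, 9), (11, 10), (11, 11), (11, 12), (11, 13), (11, 14), (11, 15)]
Unfold 5 (reflect across v@8): 32 holes -> [(4, 0), (4, 1), (4, 2), (4, 3), (4, 4), (4, 5), (4, 6), (4, 7), (4, 8), (4, 9), (4, 10), (4, 11), (4, 12), (4, 13), (4, 14), (4, 15), (11, 0), (11, 1), (11, 2), (11, 3), (11, 4), (11, 5), (11, 6), (11, 7), (11, 8), (11, 9), (11, 10), (11, 11), (11, 12), (11, 13), (11, 14), (11, 15)]

Answer: ................
................
................
................
OOOOOOOOOOOOOOOO
................
................
................
................
................
................
OOOOOOOOOOOOOOOO
................
................
................
................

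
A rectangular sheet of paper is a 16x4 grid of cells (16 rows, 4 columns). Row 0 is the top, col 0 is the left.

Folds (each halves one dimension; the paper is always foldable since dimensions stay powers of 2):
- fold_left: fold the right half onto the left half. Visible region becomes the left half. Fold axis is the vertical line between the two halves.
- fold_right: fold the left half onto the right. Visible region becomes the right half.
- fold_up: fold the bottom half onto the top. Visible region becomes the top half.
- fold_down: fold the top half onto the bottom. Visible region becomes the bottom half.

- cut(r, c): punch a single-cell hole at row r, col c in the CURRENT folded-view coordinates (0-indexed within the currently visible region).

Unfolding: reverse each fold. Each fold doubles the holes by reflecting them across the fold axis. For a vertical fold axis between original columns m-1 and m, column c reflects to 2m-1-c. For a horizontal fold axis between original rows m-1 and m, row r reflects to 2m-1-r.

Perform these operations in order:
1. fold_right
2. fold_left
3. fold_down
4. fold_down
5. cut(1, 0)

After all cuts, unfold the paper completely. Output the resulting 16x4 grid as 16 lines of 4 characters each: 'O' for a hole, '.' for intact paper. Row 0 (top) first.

Op 1 fold_right: fold axis v@2; visible region now rows[0,16) x cols[2,4) = 16x2
Op 2 fold_left: fold axis v@3; visible region now rows[0,16) x cols[2,3) = 16x1
Op 3 fold_down: fold axis h@8; visible region now rows[8,16) x cols[2,3) = 8x1
Op 4 fold_down: fold axis h@12; visible region now rows[12,16) x cols[2,3) = 4x1
Op 5 cut(1, 0): punch at orig (13,2); cuts so far [(13, 2)]; region rows[12,16) x cols[2,3) = 4x1
Unfold 1 (reflect across h@12): 2 holes -> [(10, 2), (13, 2)]
Unfold 2 (reflect across h@8): 4 holes -> [(2, 2), (5, 2), (10, 2), (13, 2)]
Unfold 3 (reflect across v@3): 8 holes -> [(2, 2), (2, 3), (5, 2), (5, 3), (10, 2), (10, 3), (13, 2), (13, 3)]
Unfold 4 (reflect across v@2): 16 holes -> [(2, 0), (2, 1), (2, 2), (2, 3), (5, 0), (5, 1), (5, 2), (5, 3), (10, 0), (10, 1), (10, 2), (10, 3), (13, 0), (13, 1), (13, 2), (13, 3)]

Answer: ....
....
OOOO
....
....
OOOO
....
....
....
....
OOOO
....
....
OOOO
....
....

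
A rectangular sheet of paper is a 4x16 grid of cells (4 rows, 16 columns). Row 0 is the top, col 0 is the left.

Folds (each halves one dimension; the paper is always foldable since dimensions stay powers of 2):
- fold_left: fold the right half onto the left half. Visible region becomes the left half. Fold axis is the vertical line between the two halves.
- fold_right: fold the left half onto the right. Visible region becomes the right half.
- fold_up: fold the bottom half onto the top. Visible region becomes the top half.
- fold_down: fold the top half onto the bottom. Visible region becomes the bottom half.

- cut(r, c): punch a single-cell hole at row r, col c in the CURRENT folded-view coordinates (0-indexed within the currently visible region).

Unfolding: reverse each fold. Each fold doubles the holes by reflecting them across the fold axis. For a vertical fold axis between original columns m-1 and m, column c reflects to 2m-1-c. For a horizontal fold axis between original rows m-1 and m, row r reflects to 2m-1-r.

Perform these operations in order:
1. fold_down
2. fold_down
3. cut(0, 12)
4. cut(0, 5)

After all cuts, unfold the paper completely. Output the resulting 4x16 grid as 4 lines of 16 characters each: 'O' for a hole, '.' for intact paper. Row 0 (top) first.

Answer: .....O......O...
.....O......O...
.....O......O...
.....O......O...

Derivation:
Op 1 fold_down: fold axis h@2; visible region now rows[2,4) x cols[0,16) = 2x16
Op 2 fold_down: fold axis h@3; visible region now rows[3,4) x cols[0,16) = 1x16
Op 3 cut(0, 12): punch at orig (3,12); cuts so far [(3, 12)]; region rows[3,4) x cols[0,16) = 1x16
Op 4 cut(0, 5): punch at orig (3,5); cuts so far [(3, 5), (3, 12)]; region rows[3,4) x cols[0,16) = 1x16
Unfold 1 (reflect across h@3): 4 holes -> [(2, 5), (2, 12), (3, 5), (3, 12)]
Unfold 2 (reflect across h@2): 8 holes -> [(0, 5), (0, 12), (1, 5), (1, 12), (2, 5), (2, 12), (3, 5), (3, 12)]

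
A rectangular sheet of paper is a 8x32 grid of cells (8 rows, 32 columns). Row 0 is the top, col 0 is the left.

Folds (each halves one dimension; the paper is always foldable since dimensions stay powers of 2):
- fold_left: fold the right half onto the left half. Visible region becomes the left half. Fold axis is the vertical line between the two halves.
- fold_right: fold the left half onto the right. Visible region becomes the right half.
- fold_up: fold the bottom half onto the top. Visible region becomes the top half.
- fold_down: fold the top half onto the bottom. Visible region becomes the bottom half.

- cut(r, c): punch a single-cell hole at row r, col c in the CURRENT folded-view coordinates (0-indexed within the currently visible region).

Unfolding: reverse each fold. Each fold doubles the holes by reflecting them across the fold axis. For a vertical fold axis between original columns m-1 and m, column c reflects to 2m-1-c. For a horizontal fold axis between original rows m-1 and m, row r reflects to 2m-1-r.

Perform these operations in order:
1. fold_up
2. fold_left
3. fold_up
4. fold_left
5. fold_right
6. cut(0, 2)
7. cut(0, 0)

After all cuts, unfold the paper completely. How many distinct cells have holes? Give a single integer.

Answer: 64

Derivation:
Op 1 fold_up: fold axis h@4; visible region now rows[0,4) x cols[0,32) = 4x32
Op 2 fold_left: fold axis v@16; visible region now rows[0,4) x cols[0,16) = 4x16
Op 3 fold_up: fold axis h@2; visible region now rows[0,2) x cols[0,16) = 2x16
Op 4 fold_left: fold axis v@8; visible region now rows[0,2) x cols[0,8) = 2x8
Op 5 fold_right: fold axis v@4; visible region now rows[0,2) x cols[4,8) = 2x4
Op 6 cut(0, 2): punch at orig (0,6); cuts so far [(0, 6)]; region rows[0,2) x cols[4,8) = 2x4
Op 7 cut(0, 0): punch at orig (0,4); cuts so far [(0, 4), (0, 6)]; region rows[0,2) x cols[4,8) = 2x4
Unfold 1 (reflect across v@4): 4 holes -> [(0, 1), (0, 3), (0, 4), (0, 6)]
Unfold 2 (reflect across v@8): 8 holes -> [(0, 1), (0, 3), (0, 4), (0, 6), (0, 9), (0, 11), (0, 12), (0, 14)]
Unfold 3 (reflect across h@2): 16 holes -> [(0, 1), (0, 3), (0, 4), (0, 6), (0, 9), (0, 11), (0, 12), (0, 14), (3, 1), (3, 3), (3, 4), (3, 6), (3, 9), (3, 11), (3, 12), (3, 14)]
Unfold 4 (reflect across v@16): 32 holes -> [(0, 1), (0, 3), (0, 4), (0, 6), (0, 9), (0, 11), (0, 12), (0, 14), (0, 17), (0, 19), (0, 20), (0, 22), (0, 25), (0, 27), (0, 28), (0, 30), (3, 1), (3, 3), (3, 4), (3, 6), (3, 9), (3, 11), (3, 12), (3, 14), (3, 17), (3, 19), (3, 20), (3, 22), (3, 25), (3, 27), (3, 28), (3, 30)]
Unfold 5 (reflect across h@4): 64 holes -> [(0, 1), (0, 3), (0, 4), (0, 6), (0, 9), (0, 11), (0, 12), (0, 14), (0, 17), (0, 19), (0, 20), (0, 22), (0, 25), (0, 27), (0, 28), (0, 30), (3, 1), (3, 3), (3, 4), (3, 6), (3, 9), (3, 11), (3, 12), (3, 14), (3, 17), (3, 19), (3, 20), (3, 22), (3, 25), (3, 27), (3, 28), (3, 30), (4, 1), (4, 3), (4, 4), (4, 6), (4, 9), (4, 11), (4, 12), (4, 14), (4, 17), (4, 19), (4, 20), (4, 22), (4, 25), (4, 27), (4, 28), (4, 30), (7, 1), (7, 3), (7, 4), (7, 6), (7, 9), (7, 11), (7, 12), (7, 14), (7, 17), (7, 19), (7, 20), (7, 22), (7, 25), (7, 27), (7, 28), (7, 30)]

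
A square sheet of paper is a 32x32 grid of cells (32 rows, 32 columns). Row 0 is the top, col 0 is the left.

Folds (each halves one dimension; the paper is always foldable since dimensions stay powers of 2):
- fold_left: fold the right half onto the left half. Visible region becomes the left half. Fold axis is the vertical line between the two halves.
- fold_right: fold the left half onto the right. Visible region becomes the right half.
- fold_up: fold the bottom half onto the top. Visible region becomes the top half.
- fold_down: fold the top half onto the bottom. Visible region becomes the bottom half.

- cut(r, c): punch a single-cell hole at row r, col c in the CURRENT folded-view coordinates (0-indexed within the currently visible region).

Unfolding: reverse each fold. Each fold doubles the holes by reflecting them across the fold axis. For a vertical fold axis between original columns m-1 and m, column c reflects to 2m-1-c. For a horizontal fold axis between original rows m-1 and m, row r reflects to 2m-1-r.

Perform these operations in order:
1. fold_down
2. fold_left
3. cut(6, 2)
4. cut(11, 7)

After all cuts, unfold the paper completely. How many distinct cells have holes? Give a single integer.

Op 1 fold_down: fold axis h@16; visible region now rows[16,32) x cols[0,32) = 16x32
Op 2 fold_left: fold axis v@16; visible region now rows[16,32) x cols[0,16) = 16x16
Op 3 cut(6, 2): punch at orig (22,2); cuts so far [(22, 2)]; region rows[16,32) x cols[0,16) = 16x16
Op 4 cut(11, 7): punch at orig (27,7); cuts so far [(22, 2), (27, 7)]; region rows[16,32) x cols[0,16) = 16x16
Unfold 1 (reflect across v@16): 4 holes -> [(22, 2), (22, 29), (27, 7), (27, 24)]
Unfold 2 (reflect across h@16): 8 holes -> [(4, 7), (4, 24), (9, 2), (9, 29), (22, 2), (22, 29), (27, 7), (27, 24)]

Answer: 8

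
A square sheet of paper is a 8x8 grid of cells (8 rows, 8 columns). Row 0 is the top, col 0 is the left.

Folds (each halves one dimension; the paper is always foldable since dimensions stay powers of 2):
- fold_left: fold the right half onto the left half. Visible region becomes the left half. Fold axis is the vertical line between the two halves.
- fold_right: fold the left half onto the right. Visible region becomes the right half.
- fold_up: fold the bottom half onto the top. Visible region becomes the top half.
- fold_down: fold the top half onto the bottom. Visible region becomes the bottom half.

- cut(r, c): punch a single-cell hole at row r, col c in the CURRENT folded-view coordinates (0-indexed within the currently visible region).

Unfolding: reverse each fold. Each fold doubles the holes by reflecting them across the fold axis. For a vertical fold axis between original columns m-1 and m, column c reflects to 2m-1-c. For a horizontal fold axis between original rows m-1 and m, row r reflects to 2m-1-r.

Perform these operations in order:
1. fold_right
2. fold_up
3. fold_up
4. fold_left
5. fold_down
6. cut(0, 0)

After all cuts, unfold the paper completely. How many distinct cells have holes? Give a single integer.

Op 1 fold_right: fold axis v@4; visible region now rows[0,8) x cols[4,8) = 8x4
Op 2 fold_up: fold axis h@4; visible region now rows[0,4) x cols[4,8) = 4x4
Op 3 fold_up: fold axis h@2; visible region now rows[0,2) x cols[4,8) = 2x4
Op 4 fold_left: fold axis v@6; visible region now rows[0,2) x cols[4,6) = 2x2
Op 5 fold_down: fold axis h@1; visible region now rows[1,2) x cols[4,6) = 1x2
Op 6 cut(0, 0): punch at orig (1,4); cuts so far [(1, 4)]; region rows[1,2) x cols[4,6) = 1x2
Unfold 1 (reflect across h@1): 2 holes -> [(0, 4), (1, 4)]
Unfold 2 (reflect across v@6): 4 holes -> [(0, 4), (0, 7), (1, 4), (1, 7)]
Unfold 3 (reflect across h@2): 8 holes -> [(0, 4), (0, 7), (1, 4), (1, 7), (2, 4), (2, 7), (3, 4), (3, 7)]
Unfold 4 (reflect across h@4): 16 holes -> [(0, 4), (0, 7), (1, 4), (1, 7), (2, 4), (2, 7), (3, 4), (3, 7), (4, 4), (4, 7), (5, 4), (5, 7), (6, 4), (6, 7), (7, 4), (7, 7)]
Unfold 5 (reflect across v@4): 32 holes -> [(0, 0), (0, 3), (0, 4), (0, 7), (1, 0), (1, 3), (1, 4), (1, 7), (2, 0), (2, 3), (2, 4), (2, 7), (3, 0), (3, 3), (3, 4), (3, 7), (4, 0), (4, 3), (4, 4), (4, 7), (5, 0), (5, 3), (5, 4), (5, 7), (6, 0), (6, 3), (6, 4), (6, 7), (7, 0), (7, 3), (7, 4), (7, 7)]

Answer: 32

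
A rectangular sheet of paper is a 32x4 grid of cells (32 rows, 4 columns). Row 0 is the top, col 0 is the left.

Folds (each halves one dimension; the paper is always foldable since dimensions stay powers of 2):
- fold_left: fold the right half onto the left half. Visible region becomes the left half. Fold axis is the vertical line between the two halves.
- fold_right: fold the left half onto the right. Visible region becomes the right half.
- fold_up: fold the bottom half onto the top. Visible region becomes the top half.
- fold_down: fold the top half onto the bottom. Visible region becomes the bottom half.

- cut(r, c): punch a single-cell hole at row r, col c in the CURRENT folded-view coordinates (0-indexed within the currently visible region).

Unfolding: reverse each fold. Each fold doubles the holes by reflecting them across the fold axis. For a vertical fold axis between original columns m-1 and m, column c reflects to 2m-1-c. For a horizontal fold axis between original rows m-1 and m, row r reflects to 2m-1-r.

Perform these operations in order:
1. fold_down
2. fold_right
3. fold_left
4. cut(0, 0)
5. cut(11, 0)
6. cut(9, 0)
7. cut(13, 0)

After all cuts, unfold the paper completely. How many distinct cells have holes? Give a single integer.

Answer: 32

Derivation:
Op 1 fold_down: fold axis h@16; visible region now rows[16,32) x cols[0,4) = 16x4
Op 2 fold_right: fold axis v@2; visible region now rows[16,32) x cols[2,4) = 16x2
Op 3 fold_left: fold axis v@3; visible region now rows[16,32) x cols[2,3) = 16x1
Op 4 cut(0, 0): punch at orig (16,2); cuts so far [(16, 2)]; region rows[16,32) x cols[2,3) = 16x1
Op 5 cut(11, 0): punch at orig (27,2); cuts so far [(16, 2), (27, 2)]; region rows[16,32) x cols[2,3) = 16x1
Op 6 cut(9, 0): punch at orig (25,2); cuts so far [(16, 2), (25, 2), (27, 2)]; region rows[16,32) x cols[2,3) = 16x1
Op 7 cut(13, 0): punch at orig (29,2); cuts so far [(16, 2), (25, 2), (27, 2), (29, 2)]; region rows[16,32) x cols[2,3) = 16x1
Unfold 1 (reflect across v@3): 8 holes -> [(16, 2), (16, 3), (25, 2), (25, 3), (27, 2), (27, 3), (29, 2), (29, 3)]
Unfold 2 (reflect across v@2): 16 holes -> [(16, 0), (16, 1), (16, 2), (16, 3), (25, 0), (25, 1), (25, 2), (25, 3), (27, 0), (27, 1), (27, 2), (27, 3), (29, 0), (29, 1), (29, 2), (29, 3)]
Unfold 3 (reflect across h@16): 32 holes -> [(2, 0), (2, 1), (2, 2), (2, 3), (4, 0), (4, 1), (4, 2), (4, 3), (6, 0), (6, 1), (6, 2), (6, 3), (15, 0), (15, 1), (15, 2), (15, 3), (16, 0), (16, 1), (16, 2), (16, 3), (25, 0), (25, 1), (25, 2), (25, 3), (27, 0), (27, 1), (27, 2), (27, 3), (29, 0), (29, 1), (29, 2), (29, 3)]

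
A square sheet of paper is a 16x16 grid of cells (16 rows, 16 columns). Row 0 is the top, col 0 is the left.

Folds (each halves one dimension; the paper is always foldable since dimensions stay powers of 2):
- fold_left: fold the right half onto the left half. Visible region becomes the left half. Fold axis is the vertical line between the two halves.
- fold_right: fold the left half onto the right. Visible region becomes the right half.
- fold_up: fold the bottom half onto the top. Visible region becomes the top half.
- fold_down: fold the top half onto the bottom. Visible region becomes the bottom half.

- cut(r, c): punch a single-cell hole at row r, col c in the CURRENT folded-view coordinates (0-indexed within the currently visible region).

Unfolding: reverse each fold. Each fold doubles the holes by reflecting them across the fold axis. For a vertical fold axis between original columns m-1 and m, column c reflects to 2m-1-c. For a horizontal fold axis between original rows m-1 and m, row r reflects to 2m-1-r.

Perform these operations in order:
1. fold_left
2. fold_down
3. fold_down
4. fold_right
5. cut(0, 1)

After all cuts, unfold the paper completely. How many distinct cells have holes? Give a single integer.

Op 1 fold_left: fold axis v@8; visible region now rows[0,16) x cols[0,8) = 16x8
Op 2 fold_down: fold axis h@8; visible region now rows[8,16) x cols[0,8) = 8x8
Op 3 fold_down: fold axis h@12; visible region now rows[12,16) x cols[0,8) = 4x8
Op 4 fold_right: fold axis v@4; visible region now rows[12,16) x cols[4,8) = 4x4
Op 5 cut(0, 1): punch at orig (12,5); cuts so far [(12, 5)]; region rows[12,16) x cols[4,8) = 4x4
Unfold 1 (reflect across v@4): 2 holes -> [(12, 2), (12, 5)]
Unfold 2 (reflect across h@12): 4 holes -> [(11, 2), (11, 5), (12, 2), (12, 5)]
Unfold 3 (reflect across h@8): 8 holes -> [(3, 2), (3, 5), (4, 2), (4, 5), (11, 2), (11, 5), (12, 2), (12, 5)]
Unfold 4 (reflect across v@8): 16 holes -> [(3, 2), (3, 5), (3, 10), (3, 13), (4, 2), (4, 5), (4, 10), (4, 13), (11, 2), (11, 5), (11, 10), (11, 13), (12, 2), (12, 5), (12, 10), (12, 13)]

Answer: 16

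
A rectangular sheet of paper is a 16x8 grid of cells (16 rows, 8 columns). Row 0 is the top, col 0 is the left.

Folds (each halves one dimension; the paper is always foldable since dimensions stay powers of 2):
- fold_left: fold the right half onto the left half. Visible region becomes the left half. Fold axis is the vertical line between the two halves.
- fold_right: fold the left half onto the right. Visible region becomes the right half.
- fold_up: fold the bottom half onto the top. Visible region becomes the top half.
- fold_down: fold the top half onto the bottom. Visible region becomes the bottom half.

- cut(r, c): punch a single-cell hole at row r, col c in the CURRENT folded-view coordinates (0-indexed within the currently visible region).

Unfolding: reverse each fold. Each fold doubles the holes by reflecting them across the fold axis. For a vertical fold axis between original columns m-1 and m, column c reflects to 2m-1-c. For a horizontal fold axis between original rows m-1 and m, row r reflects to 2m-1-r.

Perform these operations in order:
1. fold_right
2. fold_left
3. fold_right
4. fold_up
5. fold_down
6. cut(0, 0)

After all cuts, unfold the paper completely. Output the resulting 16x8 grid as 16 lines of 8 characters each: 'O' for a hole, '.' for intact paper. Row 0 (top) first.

Answer: ........
........
........
OOOOOOOO
OOOOOOOO
........
........
........
........
........
........
OOOOOOOO
OOOOOOOO
........
........
........

Derivation:
Op 1 fold_right: fold axis v@4; visible region now rows[0,16) x cols[4,8) = 16x4
Op 2 fold_left: fold axis v@6; visible region now rows[0,16) x cols[4,6) = 16x2
Op 3 fold_right: fold axis v@5; visible region now rows[0,16) x cols[5,6) = 16x1
Op 4 fold_up: fold axis h@8; visible region now rows[0,8) x cols[5,6) = 8x1
Op 5 fold_down: fold axis h@4; visible region now rows[4,8) x cols[5,6) = 4x1
Op 6 cut(0, 0): punch at orig (4,5); cuts so far [(4, 5)]; region rows[4,8) x cols[5,6) = 4x1
Unfold 1 (reflect across h@4): 2 holes -> [(3, 5), (4, 5)]
Unfold 2 (reflect across h@8): 4 holes -> [(3, 5), (4, 5), (11, 5), (12, 5)]
Unfold 3 (reflect across v@5): 8 holes -> [(3, 4), (3, 5), (4, 4), (4, 5), (11, 4), (11, 5), (12, 4), (12, 5)]
Unfold 4 (reflect across v@6): 16 holes -> [(3, 4), (3, 5), (3, 6), (3, 7), (4, 4), (4, 5), (4, 6), (4, 7), (11, 4), (11, 5), (11, 6), (11, 7), (12, 4), (12, 5), (12, 6), (12, 7)]
Unfold 5 (reflect across v@4): 32 holes -> [(3, 0), (3, 1), (3, 2), (3, 3), (3, 4), (3, 5), (3, 6), (3, 7), (4, 0), (4, 1), (4, 2), (4, 3), (4, 4), (4, 5), (4, 6), (4, 7), (11, 0), (11, 1), (11, 2), (11, 3), (11, 4), (11, 5), (11, 6), (11, 7), (12, 0), (12, 1), (12, 2), (12, 3), (12, 4), (12, 5), (12, 6), (12, 7)]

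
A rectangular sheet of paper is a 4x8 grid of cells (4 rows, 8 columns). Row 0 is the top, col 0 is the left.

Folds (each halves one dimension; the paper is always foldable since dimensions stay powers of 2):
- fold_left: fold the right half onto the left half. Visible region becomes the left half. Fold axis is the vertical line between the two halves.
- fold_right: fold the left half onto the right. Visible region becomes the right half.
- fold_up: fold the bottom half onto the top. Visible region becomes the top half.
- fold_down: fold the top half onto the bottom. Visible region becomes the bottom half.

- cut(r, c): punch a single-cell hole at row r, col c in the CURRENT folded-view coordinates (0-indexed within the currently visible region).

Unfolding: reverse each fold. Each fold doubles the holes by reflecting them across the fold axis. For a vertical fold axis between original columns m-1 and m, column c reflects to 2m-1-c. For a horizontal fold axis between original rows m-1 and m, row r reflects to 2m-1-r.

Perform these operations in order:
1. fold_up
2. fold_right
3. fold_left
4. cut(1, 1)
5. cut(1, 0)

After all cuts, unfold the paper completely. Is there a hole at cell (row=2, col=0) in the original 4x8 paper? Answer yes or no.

Answer: yes

Derivation:
Op 1 fold_up: fold axis h@2; visible region now rows[0,2) x cols[0,8) = 2x8
Op 2 fold_right: fold axis v@4; visible region now rows[0,2) x cols[4,8) = 2x4
Op 3 fold_left: fold axis v@6; visible region now rows[0,2) x cols[4,6) = 2x2
Op 4 cut(1, 1): punch at orig (1,5); cuts so far [(1, 5)]; region rows[0,2) x cols[4,6) = 2x2
Op 5 cut(1, 0): punch at orig (1,4); cuts so far [(1, 4), (1, 5)]; region rows[0,2) x cols[4,6) = 2x2
Unfold 1 (reflect across v@6): 4 holes -> [(1, 4), (1, 5), (1, 6), (1, 7)]
Unfold 2 (reflect across v@4): 8 holes -> [(1, 0), (1, 1), (1, 2), (1, 3), (1, 4), (1, 5), (1, 6), (1, 7)]
Unfold 3 (reflect across h@2): 16 holes -> [(1, 0), (1, 1), (1, 2), (1, 3), (1, 4), (1, 5), (1, 6), (1, 7), (2, 0), (2, 1), (2, 2), (2, 3), (2, 4), (2, 5), (2, 6), (2, 7)]
Holes: [(1, 0), (1, 1), (1, 2), (1, 3), (1, 4), (1, 5), (1, 6), (1, 7), (2, 0), (2, 1), (2, 2), (2, 3), (2, 4), (2, 5), (2, 6), (2, 7)]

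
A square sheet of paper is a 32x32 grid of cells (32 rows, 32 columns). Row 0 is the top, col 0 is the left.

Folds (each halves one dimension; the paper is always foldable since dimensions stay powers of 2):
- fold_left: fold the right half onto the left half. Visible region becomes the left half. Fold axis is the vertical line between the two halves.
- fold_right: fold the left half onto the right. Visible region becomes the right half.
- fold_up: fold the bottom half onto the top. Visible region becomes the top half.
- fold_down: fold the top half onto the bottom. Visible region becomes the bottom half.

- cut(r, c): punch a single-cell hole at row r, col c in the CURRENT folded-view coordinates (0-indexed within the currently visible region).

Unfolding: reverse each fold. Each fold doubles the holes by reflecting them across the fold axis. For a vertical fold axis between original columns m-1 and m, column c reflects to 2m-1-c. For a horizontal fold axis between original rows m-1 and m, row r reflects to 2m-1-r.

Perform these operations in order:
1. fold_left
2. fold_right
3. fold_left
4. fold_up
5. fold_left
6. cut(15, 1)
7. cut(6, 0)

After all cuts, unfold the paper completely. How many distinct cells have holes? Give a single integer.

Answer: 64

Derivation:
Op 1 fold_left: fold axis v@16; visible region now rows[0,32) x cols[0,16) = 32x16
Op 2 fold_right: fold axis v@8; visible region now rows[0,32) x cols[8,16) = 32x8
Op 3 fold_left: fold axis v@12; visible region now rows[0,32) x cols[8,12) = 32x4
Op 4 fold_up: fold axis h@16; visible region now rows[0,16) x cols[8,12) = 16x4
Op 5 fold_left: fold axis v@10; visible region now rows[0,16) x cols[8,10) = 16x2
Op 6 cut(15, 1): punch at orig (15,9); cuts so far [(15, 9)]; region rows[0,16) x cols[8,10) = 16x2
Op 7 cut(6, 0): punch at orig (6,8); cuts so far [(6, 8), (15, 9)]; region rows[0,16) x cols[8,10) = 16x2
Unfold 1 (reflect across v@10): 4 holes -> [(6, 8), (6, 11), (15, 9), (15, 10)]
Unfold 2 (reflect across h@16): 8 holes -> [(6, 8), (6, 11), (15, 9), (15, 10), (16, 9), (16, 10), (25, 8), (25, 11)]
Unfold 3 (reflect across v@12): 16 holes -> [(6, 8), (6, 11), (6, 12), (6, 15), (15, 9), (15, 10), (15, 13), (15, 14), (16, 9), (16, 10), (16, 13), (16, 14), (25, 8), (25, 11), (25, 12), (25, 15)]
Unfold 4 (reflect across v@8): 32 holes -> [(6, 0), (6, 3), (6, 4), (6, 7), (6, 8), (6, 11), (6, 12), (6, 15), (15, 1), (15, 2), (15, 5), (15, 6), (15, 9), (15, 10), (15, 13), (15, 14), (16, 1), (16, 2), (16, 5), (16, 6), (16, 9), (16, 10), (16, 13), (16, 14), (25, 0), (25, 3), (25, 4), (25, 7), (25, 8), (25, 11), (25, 12), (25, 15)]
Unfold 5 (reflect across v@16): 64 holes -> [(6, 0), (6, 3), (6, 4), (6, 7), (6, 8), (6, 11), (6, 12), (6, 15), (6, 16), (6, 19), (6, 20), (6, 23), (6, 24), (6, 27), (6, 28), (6, 31), (15, 1), (15, 2), (15, 5), (15, 6), (15, 9), (15, 10), (15, 13), (15, 14), (15, 17), (15, 18), (15, 21), (15, 22), (15, 25), (15, 26), (15, 29), (15, 30), (16, 1), (16, 2), (16, 5), (16, 6), (16, 9), (16, 10), (16, 13), (16, 14), (16, 17), (16, 18), (16, 21), (16, 22), (16, 25), (16, 26), (16, 29), (16, 30), (25, 0), (25, 3), (25, 4), (25, 7), (25, 8), (25, 11), (25, 12), (25, 15), (25, 16), (25, 19), (25, 20), (25, 23), (25, 24), (25, 27), (25, 28), (25, 31)]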